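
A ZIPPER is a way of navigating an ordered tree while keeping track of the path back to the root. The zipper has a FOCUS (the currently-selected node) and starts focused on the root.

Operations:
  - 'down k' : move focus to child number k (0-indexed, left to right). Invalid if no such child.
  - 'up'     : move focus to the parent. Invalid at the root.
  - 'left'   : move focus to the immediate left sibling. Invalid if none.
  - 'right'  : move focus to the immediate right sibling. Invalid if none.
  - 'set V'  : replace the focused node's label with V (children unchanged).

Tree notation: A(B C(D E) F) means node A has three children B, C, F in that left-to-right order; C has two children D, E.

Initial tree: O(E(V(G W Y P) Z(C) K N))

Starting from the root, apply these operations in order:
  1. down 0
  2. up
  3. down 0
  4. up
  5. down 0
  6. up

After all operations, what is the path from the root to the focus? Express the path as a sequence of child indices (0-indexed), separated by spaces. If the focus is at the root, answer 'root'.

Step 1 (down 0): focus=E path=0 depth=1 children=['V', 'Z', 'K', 'N'] left=[] right=[] parent=O
Step 2 (up): focus=O path=root depth=0 children=['E'] (at root)
Step 3 (down 0): focus=E path=0 depth=1 children=['V', 'Z', 'K', 'N'] left=[] right=[] parent=O
Step 4 (up): focus=O path=root depth=0 children=['E'] (at root)
Step 5 (down 0): focus=E path=0 depth=1 children=['V', 'Z', 'K', 'N'] left=[] right=[] parent=O
Step 6 (up): focus=O path=root depth=0 children=['E'] (at root)

Answer: root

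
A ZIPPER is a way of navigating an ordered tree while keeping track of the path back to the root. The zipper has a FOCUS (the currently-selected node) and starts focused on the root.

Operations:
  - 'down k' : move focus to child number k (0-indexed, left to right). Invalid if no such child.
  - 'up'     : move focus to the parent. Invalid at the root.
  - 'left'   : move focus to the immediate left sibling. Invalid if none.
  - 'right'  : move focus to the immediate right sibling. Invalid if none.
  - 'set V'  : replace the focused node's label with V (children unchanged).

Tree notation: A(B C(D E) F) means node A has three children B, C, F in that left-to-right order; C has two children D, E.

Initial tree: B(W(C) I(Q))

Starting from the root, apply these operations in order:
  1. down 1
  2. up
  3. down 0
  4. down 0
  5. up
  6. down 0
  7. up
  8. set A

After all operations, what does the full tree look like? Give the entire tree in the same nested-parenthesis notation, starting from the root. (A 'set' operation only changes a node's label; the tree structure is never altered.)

Answer: B(A(C) I(Q))

Derivation:
Step 1 (down 1): focus=I path=1 depth=1 children=['Q'] left=['W'] right=[] parent=B
Step 2 (up): focus=B path=root depth=0 children=['W', 'I'] (at root)
Step 3 (down 0): focus=W path=0 depth=1 children=['C'] left=[] right=['I'] parent=B
Step 4 (down 0): focus=C path=0/0 depth=2 children=[] left=[] right=[] parent=W
Step 5 (up): focus=W path=0 depth=1 children=['C'] left=[] right=['I'] parent=B
Step 6 (down 0): focus=C path=0/0 depth=2 children=[] left=[] right=[] parent=W
Step 7 (up): focus=W path=0 depth=1 children=['C'] left=[] right=['I'] parent=B
Step 8 (set A): focus=A path=0 depth=1 children=['C'] left=[] right=['I'] parent=B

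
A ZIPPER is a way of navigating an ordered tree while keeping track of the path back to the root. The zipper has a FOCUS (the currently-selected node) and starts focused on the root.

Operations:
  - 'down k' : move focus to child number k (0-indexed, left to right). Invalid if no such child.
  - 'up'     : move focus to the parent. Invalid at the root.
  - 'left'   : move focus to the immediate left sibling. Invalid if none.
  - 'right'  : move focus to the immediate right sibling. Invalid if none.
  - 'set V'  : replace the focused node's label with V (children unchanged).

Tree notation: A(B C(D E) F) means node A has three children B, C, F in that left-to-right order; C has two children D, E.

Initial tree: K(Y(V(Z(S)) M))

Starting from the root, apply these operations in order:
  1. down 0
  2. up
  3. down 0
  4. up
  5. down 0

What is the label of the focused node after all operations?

Step 1 (down 0): focus=Y path=0 depth=1 children=['V', 'M'] left=[] right=[] parent=K
Step 2 (up): focus=K path=root depth=0 children=['Y'] (at root)
Step 3 (down 0): focus=Y path=0 depth=1 children=['V', 'M'] left=[] right=[] parent=K
Step 4 (up): focus=K path=root depth=0 children=['Y'] (at root)
Step 5 (down 0): focus=Y path=0 depth=1 children=['V', 'M'] left=[] right=[] parent=K

Answer: Y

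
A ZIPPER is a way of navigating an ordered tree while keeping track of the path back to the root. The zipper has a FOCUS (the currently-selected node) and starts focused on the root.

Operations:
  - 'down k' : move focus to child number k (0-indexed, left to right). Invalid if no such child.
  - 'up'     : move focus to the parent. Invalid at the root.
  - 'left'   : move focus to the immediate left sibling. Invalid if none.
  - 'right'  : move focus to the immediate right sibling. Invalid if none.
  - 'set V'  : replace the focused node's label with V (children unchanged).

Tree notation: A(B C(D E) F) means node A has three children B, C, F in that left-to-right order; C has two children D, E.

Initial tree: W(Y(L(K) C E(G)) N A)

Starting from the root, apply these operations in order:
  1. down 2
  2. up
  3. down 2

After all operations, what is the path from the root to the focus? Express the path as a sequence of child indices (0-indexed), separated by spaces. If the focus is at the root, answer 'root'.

Answer: 2

Derivation:
Step 1 (down 2): focus=A path=2 depth=1 children=[] left=['Y', 'N'] right=[] parent=W
Step 2 (up): focus=W path=root depth=0 children=['Y', 'N', 'A'] (at root)
Step 3 (down 2): focus=A path=2 depth=1 children=[] left=['Y', 'N'] right=[] parent=W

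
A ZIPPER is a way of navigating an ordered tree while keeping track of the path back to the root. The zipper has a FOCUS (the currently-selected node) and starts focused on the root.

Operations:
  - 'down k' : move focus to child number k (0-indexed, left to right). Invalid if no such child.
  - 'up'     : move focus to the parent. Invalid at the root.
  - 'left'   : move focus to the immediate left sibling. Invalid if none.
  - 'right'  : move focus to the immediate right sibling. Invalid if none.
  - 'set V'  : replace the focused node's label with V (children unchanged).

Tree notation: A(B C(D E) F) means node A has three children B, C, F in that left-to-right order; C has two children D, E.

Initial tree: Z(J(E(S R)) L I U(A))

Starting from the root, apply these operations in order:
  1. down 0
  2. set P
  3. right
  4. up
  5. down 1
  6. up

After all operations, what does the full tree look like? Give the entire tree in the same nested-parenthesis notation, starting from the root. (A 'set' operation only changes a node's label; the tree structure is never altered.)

Answer: Z(P(E(S R)) L I U(A))

Derivation:
Step 1 (down 0): focus=J path=0 depth=1 children=['E'] left=[] right=['L', 'I', 'U'] parent=Z
Step 2 (set P): focus=P path=0 depth=1 children=['E'] left=[] right=['L', 'I', 'U'] parent=Z
Step 3 (right): focus=L path=1 depth=1 children=[] left=['P'] right=['I', 'U'] parent=Z
Step 4 (up): focus=Z path=root depth=0 children=['P', 'L', 'I', 'U'] (at root)
Step 5 (down 1): focus=L path=1 depth=1 children=[] left=['P'] right=['I', 'U'] parent=Z
Step 6 (up): focus=Z path=root depth=0 children=['P', 'L', 'I', 'U'] (at root)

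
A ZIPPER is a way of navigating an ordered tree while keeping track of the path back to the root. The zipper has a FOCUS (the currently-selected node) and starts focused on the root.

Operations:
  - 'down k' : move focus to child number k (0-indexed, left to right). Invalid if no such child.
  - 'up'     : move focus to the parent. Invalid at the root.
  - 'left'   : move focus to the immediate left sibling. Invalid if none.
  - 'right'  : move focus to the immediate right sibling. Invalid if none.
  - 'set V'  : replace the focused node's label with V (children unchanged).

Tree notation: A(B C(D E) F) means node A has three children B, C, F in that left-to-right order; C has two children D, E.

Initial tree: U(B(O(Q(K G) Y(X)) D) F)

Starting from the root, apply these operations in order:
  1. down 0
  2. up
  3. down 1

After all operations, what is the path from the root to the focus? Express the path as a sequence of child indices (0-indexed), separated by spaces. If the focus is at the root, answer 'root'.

Answer: 1

Derivation:
Step 1 (down 0): focus=B path=0 depth=1 children=['O', 'D'] left=[] right=['F'] parent=U
Step 2 (up): focus=U path=root depth=0 children=['B', 'F'] (at root)
Step 3 (down 1): focus=F path=1 depth=1 children=[] left=['B'] right=[] parent=U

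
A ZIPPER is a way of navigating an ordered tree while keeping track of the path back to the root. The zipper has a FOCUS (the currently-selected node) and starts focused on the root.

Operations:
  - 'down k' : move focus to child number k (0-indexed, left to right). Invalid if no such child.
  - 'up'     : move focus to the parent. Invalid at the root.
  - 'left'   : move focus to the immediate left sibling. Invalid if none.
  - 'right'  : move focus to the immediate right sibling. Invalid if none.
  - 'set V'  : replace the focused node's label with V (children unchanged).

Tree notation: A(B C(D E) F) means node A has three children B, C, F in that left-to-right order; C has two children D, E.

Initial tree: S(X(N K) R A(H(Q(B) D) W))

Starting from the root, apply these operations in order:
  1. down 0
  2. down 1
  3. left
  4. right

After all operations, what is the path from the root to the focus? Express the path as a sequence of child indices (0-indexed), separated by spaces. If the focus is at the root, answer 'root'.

Step 1 (down 0): focus=X path=0 depth=1 children=['N', 'K'] left=[] right=['R', 'A'] parent=S
Step 2 (down 1): focus=K path=0/1 depth=2 children=[] left=['N'] right=[] parent=X
Step 3 (left): focus=N path=0/0 depth=2 children=[] left=[] right=['K'] parent=X
Step 4 (right): focus=K path=0/1 depth=2 children=[] left=['N'] right=[] parent=X

Answer: 0 1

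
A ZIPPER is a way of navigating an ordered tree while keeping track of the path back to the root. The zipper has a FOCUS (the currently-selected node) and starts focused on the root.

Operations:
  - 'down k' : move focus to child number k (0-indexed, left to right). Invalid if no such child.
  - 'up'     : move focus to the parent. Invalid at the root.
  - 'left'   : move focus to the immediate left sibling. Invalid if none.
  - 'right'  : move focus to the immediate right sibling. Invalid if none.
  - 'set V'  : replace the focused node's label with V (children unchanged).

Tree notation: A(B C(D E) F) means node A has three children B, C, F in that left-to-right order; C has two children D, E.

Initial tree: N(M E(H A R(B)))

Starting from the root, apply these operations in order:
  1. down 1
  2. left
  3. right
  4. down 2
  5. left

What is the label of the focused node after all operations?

Answer: A

Derivation:
Step 1 (down 1): focus=E path=1 depth=1 children=['H', 'A', 'R'] left=['M'] right=[] parent=N
Step 2 (left): focus=M path=0 depth=1 children=[] left=[] right=['E'] parent=N
Step 3 (right): focus=E path=1 depth=1 children=['H', 'A', 'R'] left=['M'] right=[] parent=N
Step 4 (down 2): focus=R path=1/2 depth=2 children=['B'] left=['H', 'A'] right=[] parent=E
Step 5 (left): focus=A path=1/1 depth=2 children=[] left=['H'] right=['R'] parent=E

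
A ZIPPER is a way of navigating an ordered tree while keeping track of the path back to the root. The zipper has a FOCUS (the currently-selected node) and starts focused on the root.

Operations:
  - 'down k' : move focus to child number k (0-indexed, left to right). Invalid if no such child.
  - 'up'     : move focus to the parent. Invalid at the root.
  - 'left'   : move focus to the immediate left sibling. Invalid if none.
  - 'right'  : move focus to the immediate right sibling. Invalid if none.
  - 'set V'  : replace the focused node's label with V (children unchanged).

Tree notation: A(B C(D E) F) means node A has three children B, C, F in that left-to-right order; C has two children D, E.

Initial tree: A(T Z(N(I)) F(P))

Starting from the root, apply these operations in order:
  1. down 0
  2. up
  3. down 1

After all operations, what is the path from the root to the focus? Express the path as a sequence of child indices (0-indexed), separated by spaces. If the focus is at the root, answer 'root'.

Step 1 (down 0): focus=T path=0 depth=1 children=[] left=[] right=['Z', 'F'] parent=A
Step 2 (up): focus=A path=root depth=0 children=['T', 'Z', 'F'] (at root)
Step 3 (down 1): focus=Z path=1 depth=1 children=['N'] left=['T'] right=['F'] parent=A

Answer: 1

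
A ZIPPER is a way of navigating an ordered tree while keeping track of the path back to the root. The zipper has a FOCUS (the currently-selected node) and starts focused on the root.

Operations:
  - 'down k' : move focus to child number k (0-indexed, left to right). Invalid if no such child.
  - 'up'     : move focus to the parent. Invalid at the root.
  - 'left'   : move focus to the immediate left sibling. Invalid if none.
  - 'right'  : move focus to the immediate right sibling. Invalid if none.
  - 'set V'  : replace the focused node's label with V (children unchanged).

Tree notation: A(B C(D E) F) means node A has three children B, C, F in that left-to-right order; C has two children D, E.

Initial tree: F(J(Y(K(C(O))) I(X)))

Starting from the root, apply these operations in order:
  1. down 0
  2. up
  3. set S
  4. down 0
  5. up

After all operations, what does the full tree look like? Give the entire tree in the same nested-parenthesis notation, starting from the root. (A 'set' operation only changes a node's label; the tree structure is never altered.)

Step 1 (down 0): focus=J path=0 depth=1 children=['Y', 'I'] left=[] right=[] parent=F
Step 2 (up): focus=F path=root depth=0 children=['J'] (at root)
Step 3 (set S): focus=S path=root depth=0 children=['J'] (at root)
Step 4 (down 0): focus=J path=0 depth=1 children=['Y', 'I'] left=[] right=[] parent=S
Step 5 (up): focus=S path=root depth=0 children=['J'] (at root)

Answer: S(J(Y(K(C(O))) I(X)))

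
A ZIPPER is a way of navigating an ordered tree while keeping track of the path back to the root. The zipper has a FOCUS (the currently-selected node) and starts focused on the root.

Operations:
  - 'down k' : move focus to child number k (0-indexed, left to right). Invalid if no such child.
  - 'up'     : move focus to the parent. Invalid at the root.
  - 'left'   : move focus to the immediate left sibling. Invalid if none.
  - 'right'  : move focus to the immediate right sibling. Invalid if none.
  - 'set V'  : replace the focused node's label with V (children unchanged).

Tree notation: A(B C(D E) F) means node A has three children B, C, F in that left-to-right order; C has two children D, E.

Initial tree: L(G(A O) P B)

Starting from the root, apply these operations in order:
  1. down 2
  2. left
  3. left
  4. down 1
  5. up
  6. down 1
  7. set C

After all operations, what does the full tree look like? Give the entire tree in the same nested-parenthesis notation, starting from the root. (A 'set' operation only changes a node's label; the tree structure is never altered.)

Step 1 (down 2): focus=B path=2 depth=1 children=[] left=['G', 'P'] right=[] parent=L
Step 2 (left): focus=P path=1 depth=1 children=[] left=['G'] right=['B'] parent=L
Step 3 (left): focus=G path=0 depth=1 children=['A', 'O'] left=[] right=['P', 'B'] parent=L
Step 4 (down 1): focus=O path=0/1 depth=2 children=[] left=['A'] right=[] parent=G
Step 5 (up): focus=G path=0 depth=1 children=['A', 'O'] left=[] right=['P', 'B'] parent=L
Step 6 (down 1): focus=O path=0/1 depth=2 children=[] left=['A'] right=[] parent=G
Step 7 (set C): focus=C path=0/1 depth=2 children=[] left=['A'] right=[] parent=G

Answer: L(G(A C) P B)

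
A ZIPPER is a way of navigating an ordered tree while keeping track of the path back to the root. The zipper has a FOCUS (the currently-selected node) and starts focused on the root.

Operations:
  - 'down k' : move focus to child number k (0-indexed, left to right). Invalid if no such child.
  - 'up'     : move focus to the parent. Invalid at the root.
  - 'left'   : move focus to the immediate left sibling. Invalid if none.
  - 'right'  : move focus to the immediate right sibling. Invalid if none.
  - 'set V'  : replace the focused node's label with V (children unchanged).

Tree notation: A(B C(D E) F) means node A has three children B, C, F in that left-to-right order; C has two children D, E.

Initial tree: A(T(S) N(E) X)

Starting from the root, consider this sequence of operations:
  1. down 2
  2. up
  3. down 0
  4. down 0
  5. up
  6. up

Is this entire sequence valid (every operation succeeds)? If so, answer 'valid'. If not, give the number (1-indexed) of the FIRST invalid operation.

Step 1 (down 2): focus=X path=2 depth=1 children=[] left=['T', 'N'] right=[] parent=A
Step 2 (up): focus=A path=root depth=0 children=['T', 'N', 'X'] (at root)
Step 3 (down 0): focus=T path=0 depth=1 children=['S'] left=[] right=['N', 'X'] parent=A
Step 4 (down 0): focus=S path=0/0 depth=2 children=[] left=[] right=[] parent=T
Step 5 (up): focus=T path=0 depth=1 children=['S'] left=[] right=['N', 'X'] parent=A
Step 6 (up): focus=A path=root depth=0 children=['T', 'N', 'X'] (at root)

Answer: valid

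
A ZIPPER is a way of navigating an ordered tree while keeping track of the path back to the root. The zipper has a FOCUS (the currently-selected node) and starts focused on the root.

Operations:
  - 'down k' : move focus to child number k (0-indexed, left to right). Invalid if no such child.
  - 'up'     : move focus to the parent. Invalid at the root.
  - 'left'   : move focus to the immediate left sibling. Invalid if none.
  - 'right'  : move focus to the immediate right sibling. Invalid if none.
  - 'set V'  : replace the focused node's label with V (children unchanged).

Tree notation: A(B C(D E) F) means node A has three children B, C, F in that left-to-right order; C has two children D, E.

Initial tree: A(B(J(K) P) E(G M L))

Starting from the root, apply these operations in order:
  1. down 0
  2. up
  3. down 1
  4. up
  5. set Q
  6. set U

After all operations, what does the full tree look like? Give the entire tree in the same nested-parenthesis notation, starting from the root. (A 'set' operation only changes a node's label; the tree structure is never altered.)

Step 1 (down 0): focus=B path=0 depth=1 children=['J', 'P'] left=[] right=['E'] parent=A
Step 2 (up): focus=A path=root depth=0 children=['B', 'E'] (at root)
Step 3 (down 1): focus=E path=1 depth=1 children=['G', 'M', 'L'] left=['B'] right=[] parent=A
Step 4 (up): focus=A path=root depth=0 children=['B', 'E'] (at root)
Step 5 (set Q): focus=Q path=root depth=0 children=['B', 'E'] (at root)
Step 6 (set U): focus=U path=root depth=0 children=['B', 'E'] (at root)

Answer: U(B(J(K) P) E(G M L))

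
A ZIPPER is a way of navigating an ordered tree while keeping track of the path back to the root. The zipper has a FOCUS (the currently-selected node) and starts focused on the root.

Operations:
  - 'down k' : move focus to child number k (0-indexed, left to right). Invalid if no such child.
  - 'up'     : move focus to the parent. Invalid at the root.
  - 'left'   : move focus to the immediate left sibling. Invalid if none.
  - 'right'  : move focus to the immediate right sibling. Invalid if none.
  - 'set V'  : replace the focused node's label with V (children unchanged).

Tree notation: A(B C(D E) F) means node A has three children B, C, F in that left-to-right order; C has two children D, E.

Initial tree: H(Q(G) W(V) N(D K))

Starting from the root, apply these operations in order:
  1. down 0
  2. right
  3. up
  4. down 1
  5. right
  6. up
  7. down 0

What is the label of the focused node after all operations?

Answer: Q

Derivation:
Step 1 (down 0): focus=Q path=0 depth=1 children=['G'] left=[] right=['W', 'N'] parent=H
Step 2 (right): focus=W path=1 depth=1 children=['V'] left=['Q'] right=['N'] parent=H
Step 3 (up): focus=H path=root depth=0 children=['Q', 'W', 'N'] (at root)
Step 4 (down 1): focus=W path=1 depth=1 children=['V'] left=['Q'] right=['N'] parent=H
Step 5 (right): focus=N path=2 depth=1 children=['D', 'K'] left=['Q', 'W'] right=[] parent=H
Step 6 (up): focus=H path=root depth=0 children=['Q', 'W', 'N'] (at root)
Step 7 (down 0): focus=Q path=0 depth=1 children=['G'] left=[] right=['W', 'N'] parent=H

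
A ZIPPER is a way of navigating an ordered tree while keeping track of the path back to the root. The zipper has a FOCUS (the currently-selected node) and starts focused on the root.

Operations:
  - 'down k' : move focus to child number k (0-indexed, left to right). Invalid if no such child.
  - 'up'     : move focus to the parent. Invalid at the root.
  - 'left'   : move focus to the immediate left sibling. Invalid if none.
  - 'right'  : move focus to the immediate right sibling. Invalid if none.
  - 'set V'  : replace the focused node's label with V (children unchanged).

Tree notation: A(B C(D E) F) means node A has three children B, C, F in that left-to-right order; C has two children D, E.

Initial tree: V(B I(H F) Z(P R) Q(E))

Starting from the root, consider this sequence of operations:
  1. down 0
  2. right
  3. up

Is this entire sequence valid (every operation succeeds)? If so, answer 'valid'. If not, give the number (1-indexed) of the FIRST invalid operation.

Step 1 (down 0): focus=B path=0 depth=1 children=[] left=[] right=['I', 'Z', 'Q'] parent=V
Step 2 (right): focus=I path=1 depth=1 children=['H', 'F'] left=['B'] right=['Z', 'Q'] parent=V
Step 3 (up): focus=V path=root depth=0 children=['B', 'I', 'Z', 'Q'] (at root)

Answer: valid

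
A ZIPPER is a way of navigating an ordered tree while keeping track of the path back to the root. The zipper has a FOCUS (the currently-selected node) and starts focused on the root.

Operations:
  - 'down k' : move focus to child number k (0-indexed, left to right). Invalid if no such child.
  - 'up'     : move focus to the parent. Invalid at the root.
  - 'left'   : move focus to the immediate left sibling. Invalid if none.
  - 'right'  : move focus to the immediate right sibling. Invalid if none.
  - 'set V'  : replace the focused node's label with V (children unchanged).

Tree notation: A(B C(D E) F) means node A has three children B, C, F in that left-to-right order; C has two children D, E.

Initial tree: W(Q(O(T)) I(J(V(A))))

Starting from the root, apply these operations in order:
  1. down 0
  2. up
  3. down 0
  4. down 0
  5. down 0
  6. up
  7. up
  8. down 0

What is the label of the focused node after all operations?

Answer: O

Derivation:
Step 1 (down 0): focus=Q path=0 depth=1 children=['O'] left=[] right=['I'] parent=W
Step 2 (up): focus=W path=root depth=0 children=['Q', 'I'] (at root)
Step 3 (down 0): focus=Q path=0 depth=1 children=['O'] left=[] right=['I'] parent=W
Step 4 (down 0): focus=O path=0/0 depth=2 children=['T'] left=[] right=[] parent=Q
Step 5 (down 0): focus=T path=0/0/0 depth=3 children=[] left=[] right=[] parent=O
Step 6 (up): focus=O path=0/0 depth=2 children=['T'] left=[] right=[] parent=Q
Step 7 (up): focus=Q path=0 depth=1 children=['O'] left=[] right=['I'] parent=W
Step 8 (down 0): focus=O path=0/0 depth=2 children=['T'] left=[] right=[] parent=Q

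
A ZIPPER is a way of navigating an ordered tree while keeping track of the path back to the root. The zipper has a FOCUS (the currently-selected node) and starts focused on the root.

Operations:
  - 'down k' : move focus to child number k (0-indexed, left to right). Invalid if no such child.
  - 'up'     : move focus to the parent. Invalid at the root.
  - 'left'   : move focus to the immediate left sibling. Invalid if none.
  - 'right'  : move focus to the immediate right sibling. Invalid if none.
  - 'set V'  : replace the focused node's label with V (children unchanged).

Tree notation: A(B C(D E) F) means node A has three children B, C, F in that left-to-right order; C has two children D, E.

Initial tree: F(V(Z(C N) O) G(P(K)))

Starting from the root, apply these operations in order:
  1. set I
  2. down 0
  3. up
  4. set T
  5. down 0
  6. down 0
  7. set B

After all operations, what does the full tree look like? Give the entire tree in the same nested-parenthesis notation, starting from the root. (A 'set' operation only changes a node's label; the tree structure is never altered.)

Answer: T(V(B(C N) O) G(P(K)))

Derivation:
Step 1 (set I): focus=I path=root depth=0 children=['V', 'G'] (at root)
Step 2 (down 0): focus=V path=0 depth=1 children=['Z', 'O'] left=[] right=['G'] parent=I
Step 3 (up): focus=I path=root depth=0 children=['V', 'G'] (at root)
Step 4 (set T): focus=T path=root depth=0 children=['V', 'G'] (at root)
Step 5 (down 0): focus=V path=0 depth=1 children=['Z', 'O'] left=[] right=['G'] parent=T
Step 6 (down 0): focus=Z path=0/0 depth=2 children=['C', 'N'] left=[] right=['O'] parent=V
Step 7 (set B): focus=B path=0/0 depth=2 children=['C', 'N'] left=[] right=['O'] parent=V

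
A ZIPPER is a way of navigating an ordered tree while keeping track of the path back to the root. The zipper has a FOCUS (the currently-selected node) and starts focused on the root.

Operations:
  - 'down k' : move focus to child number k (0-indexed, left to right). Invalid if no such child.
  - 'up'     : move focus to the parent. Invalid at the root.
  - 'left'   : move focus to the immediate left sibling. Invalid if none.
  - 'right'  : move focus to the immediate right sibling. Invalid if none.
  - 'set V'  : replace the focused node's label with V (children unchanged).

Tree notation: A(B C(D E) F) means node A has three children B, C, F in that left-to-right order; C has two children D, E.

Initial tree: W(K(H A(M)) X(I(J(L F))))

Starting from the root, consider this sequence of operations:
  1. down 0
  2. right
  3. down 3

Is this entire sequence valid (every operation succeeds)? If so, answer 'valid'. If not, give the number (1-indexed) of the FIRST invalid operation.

Answer: 3

Derivation:
Step 1 (down 0): focus=K path=0 depth=1 children=['H', 'A'] left=[] right=['X'] parent=W
Step 2 (right): focus=X path=1 depth=1 children=['I'] left=['K'] right=[] parent=W
Step 3 (down 3): INVALID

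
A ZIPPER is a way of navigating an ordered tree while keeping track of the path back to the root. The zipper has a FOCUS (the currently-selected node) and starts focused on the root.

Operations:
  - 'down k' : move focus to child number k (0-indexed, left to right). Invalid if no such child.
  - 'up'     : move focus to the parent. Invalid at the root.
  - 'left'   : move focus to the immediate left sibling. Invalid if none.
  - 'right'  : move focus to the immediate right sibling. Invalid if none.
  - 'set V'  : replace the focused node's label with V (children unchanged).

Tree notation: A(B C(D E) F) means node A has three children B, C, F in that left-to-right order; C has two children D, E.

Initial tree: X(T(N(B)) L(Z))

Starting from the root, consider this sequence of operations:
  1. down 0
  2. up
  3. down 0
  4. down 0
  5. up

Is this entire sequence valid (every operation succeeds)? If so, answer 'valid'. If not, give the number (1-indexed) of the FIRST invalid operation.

Answer: valid

Derivation:
Step 1 (down 0): focus=T path=0 depth=1 children=['N'] left=[] right=['L'] parent=X
Step 2 (up): focus=X path=root depth=0 children=['T', 'L'] (at root)
Step 3 (down 0): focus=T path=0 depth=1 children=['N'] left=[] right=['L'] parent=X
Step 4 (down 0): focus=N path=0/0 depth=2 children=['B'] left=[] right=[] parent=T
Step 5 (up): focus=T path=0 depth=1 children=['N'] left=[] right=['L'] parent=X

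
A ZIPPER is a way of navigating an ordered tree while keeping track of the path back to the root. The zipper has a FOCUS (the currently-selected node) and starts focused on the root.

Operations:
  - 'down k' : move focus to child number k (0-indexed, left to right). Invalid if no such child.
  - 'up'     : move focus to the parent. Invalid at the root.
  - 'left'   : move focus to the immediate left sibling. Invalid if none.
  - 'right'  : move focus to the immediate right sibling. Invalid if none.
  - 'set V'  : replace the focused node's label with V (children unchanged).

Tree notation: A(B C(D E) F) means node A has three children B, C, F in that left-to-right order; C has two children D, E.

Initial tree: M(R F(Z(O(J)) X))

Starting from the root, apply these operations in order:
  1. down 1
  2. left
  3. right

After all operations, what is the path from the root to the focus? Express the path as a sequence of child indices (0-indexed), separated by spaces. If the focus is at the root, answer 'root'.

Step 1 (down 1): focus=F path=1 depth=1 children=['Z', 'X'] left=['R'] right=[] parent=M
Step 2 (left): focus=R path=0 depth=1 children=[] left=[] right=['F'] parent=M
Step 3 (right): focus=F path=1 depth=1 children=['Z', 'X'] left=['R'] right=[] parent=M

Answer: 1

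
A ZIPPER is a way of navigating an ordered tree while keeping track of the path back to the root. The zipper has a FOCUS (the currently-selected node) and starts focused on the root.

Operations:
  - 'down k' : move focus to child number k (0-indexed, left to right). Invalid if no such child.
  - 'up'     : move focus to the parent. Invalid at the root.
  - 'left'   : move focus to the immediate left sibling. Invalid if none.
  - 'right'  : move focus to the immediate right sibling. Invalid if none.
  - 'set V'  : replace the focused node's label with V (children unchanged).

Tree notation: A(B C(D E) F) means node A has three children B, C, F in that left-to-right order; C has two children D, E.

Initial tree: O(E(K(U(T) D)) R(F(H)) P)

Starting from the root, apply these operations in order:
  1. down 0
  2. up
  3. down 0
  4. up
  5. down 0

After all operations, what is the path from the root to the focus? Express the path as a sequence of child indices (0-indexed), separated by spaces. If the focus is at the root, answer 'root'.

Step 1 (down 0): focus=E path=0 depth=1 children=['K'] left=[] right=['R', 'P'] parent=O
Step 2 (up): focus=O path=root depth=0 children=['E', 'R', 'P'] (at root)
Step 3 (down 0): focus=E path=0 depth=1 children=['K'] left=[] right=['R', 'P'] parent=O
Step 4 (up): focus=O path=root depth=0 children=['E', 'R', 'P'] (at root)
Step 5 (down 0): focus=E path=0 depth=1 children=['K'] left=[] right=['R', 'P'] parent=O

Answer: 0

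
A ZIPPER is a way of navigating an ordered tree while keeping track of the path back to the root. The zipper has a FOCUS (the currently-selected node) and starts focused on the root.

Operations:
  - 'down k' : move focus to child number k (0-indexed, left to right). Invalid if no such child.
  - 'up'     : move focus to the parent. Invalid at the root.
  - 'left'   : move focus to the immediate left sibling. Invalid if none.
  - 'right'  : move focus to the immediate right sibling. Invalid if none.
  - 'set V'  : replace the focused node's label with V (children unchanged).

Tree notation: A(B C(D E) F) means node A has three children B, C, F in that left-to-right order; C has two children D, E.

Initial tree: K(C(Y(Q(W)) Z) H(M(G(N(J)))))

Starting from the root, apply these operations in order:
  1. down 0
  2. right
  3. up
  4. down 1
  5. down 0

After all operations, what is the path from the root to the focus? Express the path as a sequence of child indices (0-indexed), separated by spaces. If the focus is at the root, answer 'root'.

Answer: 1 0

Derivation:
Step 1 (down 0): focus=C path=0 depth=1 children=['Y', 'Z'] left=[] right=['H'] parent=K
Step 2 (right): focus=H path=1 depth=1 children=['M'] left=['C'] right=[] parent=K
Step 3 (up): focus=K path=root depth=0 children=['C', 'H'] (at root)
Step 4 (down 1): focus=H path=1 depth=1 children=['M'] left=['C'] right=[] parent=K
Step 5 (down 0): focus=M path=1/0 depth=2 children=['G'] left=[] right=[] parent=H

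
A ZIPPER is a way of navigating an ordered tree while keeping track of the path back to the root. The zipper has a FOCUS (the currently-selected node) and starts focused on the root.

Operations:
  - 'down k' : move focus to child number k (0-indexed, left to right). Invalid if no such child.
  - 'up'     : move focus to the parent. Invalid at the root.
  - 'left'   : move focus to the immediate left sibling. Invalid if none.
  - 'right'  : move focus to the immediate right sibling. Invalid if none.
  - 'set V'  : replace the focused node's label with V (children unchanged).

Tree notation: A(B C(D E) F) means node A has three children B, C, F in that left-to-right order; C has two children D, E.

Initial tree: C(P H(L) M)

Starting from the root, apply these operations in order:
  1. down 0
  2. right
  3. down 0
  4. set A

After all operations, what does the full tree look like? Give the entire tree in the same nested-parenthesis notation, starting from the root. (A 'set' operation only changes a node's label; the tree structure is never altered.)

Answer: C(P H(A) M)

Derivation:
Step 1 (down 0): focus=P path=0 depth=1 children=[] left=[] right=['H', 'M'] parent=C
Step 2 (right): focus=H path=1 depth=1 children=['L'] left=['P'] right=['M'] parent=C
Step 3 (down 0): focus=L path=1/0 depth=2 children=[] left=[] right=[] parent=H
Step 4 (set A): focus=A path=1/0 depth=2 children=[] left=[] right=[] parent=H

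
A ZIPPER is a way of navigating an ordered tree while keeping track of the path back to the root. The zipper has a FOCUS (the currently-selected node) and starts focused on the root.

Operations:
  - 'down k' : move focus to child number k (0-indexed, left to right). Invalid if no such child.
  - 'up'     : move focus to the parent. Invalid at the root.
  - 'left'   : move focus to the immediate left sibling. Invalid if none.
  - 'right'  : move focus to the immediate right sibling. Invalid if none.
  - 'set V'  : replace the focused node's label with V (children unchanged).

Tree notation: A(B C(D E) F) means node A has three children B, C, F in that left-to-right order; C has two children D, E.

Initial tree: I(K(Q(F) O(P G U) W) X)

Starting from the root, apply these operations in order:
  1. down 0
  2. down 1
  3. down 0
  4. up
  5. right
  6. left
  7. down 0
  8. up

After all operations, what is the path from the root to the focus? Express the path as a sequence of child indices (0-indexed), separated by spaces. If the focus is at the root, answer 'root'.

Answer: 0 1

Derivation:
Step 1 (down 0): focus=K path=0 depth=1 children=['Q', 'O', 'W'] left=[] right=['X'] parent=I
Step 2 (down 1): focus=O path=0/1 depth=2 children=['P', 'G', 'U'] left=['Q'] right=['W'] parent=K
Step 3 (down 0): focus=P path=0/1/0 depth=3 children=[] left=[] right=['G', 'U'] parent=O
Step 4 (up): focus=O path=0/1 depth=2 children=['P', 'G', 'U'] left=['Q'] right=['W'] parent=K
Step 5 (right): focus=W path=0/2 depth=2 children=[] left=['Q', 'O'] right=[] parent=K
Step 6 (left): focus=O path=0/1 depth=2 children=['P', 'G', 'U'] left=['Q'] right=['W'] parent=K
Step 7 (down 0): focus=P path=0/1/0 depth=3 children=[] left=[] right=['G', 'U'] parent=O
Step 8 (up): focus=O path=0/1 depth=2 children=['P', 'G', 'U'] left=['Q'] right=['W'] parent=K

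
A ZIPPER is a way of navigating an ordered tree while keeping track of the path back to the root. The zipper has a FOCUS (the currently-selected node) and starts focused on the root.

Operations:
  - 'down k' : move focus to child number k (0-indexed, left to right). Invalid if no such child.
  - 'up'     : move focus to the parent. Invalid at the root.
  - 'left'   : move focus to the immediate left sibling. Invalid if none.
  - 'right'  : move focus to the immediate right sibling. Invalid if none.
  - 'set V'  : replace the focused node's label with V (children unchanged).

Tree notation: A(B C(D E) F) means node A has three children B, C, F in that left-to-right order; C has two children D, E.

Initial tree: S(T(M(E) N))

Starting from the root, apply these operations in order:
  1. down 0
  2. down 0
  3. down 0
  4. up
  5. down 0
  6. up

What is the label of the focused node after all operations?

Step 1 (down 0): focus=T path=0 depth=1 children=['M', 'N'] left=[] right=[] parent=S
Step 2 (down 0): focus=M path=0/0 depth=2 children=['E'] left=[] right=['N'] parent=T
Step 3 (down 0): focus=E path=0/0/0 depth=3 children=[] left=[] right=[] parent=M
Step 4 (up): focus=M path=0/0 depth=2 children=['E'] left=[] right=['N'] parent=T
Step 5 (down 0): focus=E path=0/0/0 depth=3 children=[] left=[] right=[] parent=M
Step 6 (up): focus=M path=0/0 depth=2 children=['E'] left=[] right=['N'] parent=T

Answer: M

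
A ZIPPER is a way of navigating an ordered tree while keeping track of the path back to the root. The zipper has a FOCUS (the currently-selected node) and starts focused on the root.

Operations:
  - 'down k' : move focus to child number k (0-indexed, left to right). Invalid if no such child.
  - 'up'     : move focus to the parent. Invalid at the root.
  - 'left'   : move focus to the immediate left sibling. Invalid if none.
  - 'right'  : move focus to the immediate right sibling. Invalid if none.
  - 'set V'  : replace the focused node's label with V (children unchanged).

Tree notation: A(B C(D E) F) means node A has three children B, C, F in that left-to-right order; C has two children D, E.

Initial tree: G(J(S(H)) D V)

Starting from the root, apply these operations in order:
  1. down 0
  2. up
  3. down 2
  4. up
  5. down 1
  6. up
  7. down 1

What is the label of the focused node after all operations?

Step 1 (down 0): focus=J path=0 depth=1 children=['S'] left=[] right=['D', 'V'] parent=G
Step 2 (up): focus=G path=root depth=0 children=['J', 'D', 'V'] (at root)
Step 3 (down 2): focus=V path=2 depth=1 children=[] left=['J', 'D'] right=[] parent=G
Step 4 (up): focus=G path=root depth=0 children=['J', 'D', 'V'] (at root)
Step 5 (down 1): focus=D path=1 depth=1 children=[] left=['J'] right=['V'] parent=G
Step 6 (up): focus=G path=root depth=0 children=['J', 'D', 'V'] (at root)
Step 7 (down 1): focus=D path=1 depth=1 children=[] left=['J'] right=['V'] parent=G

Answer: D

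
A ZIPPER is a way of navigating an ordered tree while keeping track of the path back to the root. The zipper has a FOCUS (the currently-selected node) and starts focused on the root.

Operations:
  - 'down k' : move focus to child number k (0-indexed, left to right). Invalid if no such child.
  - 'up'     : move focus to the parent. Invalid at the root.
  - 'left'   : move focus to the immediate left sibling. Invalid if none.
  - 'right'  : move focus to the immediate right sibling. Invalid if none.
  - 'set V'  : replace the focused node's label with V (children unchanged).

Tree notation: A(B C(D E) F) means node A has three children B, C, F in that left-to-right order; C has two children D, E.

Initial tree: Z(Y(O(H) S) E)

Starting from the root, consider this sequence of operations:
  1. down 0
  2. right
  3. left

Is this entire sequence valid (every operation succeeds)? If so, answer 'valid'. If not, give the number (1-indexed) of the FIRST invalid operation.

Step 1 (down 0): focus=Y path=0 depth=1 children=['O', 'S'] left=[] right=['E'] parent=Z
Step 2 (right): focus=E path=1 depth=1 children=[] left=['Y'] right=[] parent=Z
Step 3 (left): focus=Y path=0 depth=1 children=['O', 'S'] left=[] right=['E'] parent=Z

Answer: valid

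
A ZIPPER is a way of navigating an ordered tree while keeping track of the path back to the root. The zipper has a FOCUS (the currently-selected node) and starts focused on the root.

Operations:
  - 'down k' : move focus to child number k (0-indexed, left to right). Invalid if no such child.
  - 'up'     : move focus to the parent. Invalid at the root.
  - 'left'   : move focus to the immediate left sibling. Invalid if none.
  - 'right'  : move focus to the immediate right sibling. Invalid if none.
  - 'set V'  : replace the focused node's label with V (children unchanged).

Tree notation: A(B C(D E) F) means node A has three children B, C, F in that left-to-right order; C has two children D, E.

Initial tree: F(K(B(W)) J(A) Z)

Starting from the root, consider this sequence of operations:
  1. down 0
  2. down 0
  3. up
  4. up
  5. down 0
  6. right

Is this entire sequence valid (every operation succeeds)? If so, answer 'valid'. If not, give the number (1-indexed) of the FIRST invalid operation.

Answer: valid

Derivation:
Step 1 (down 0): focus=K path=0 depth=1 children=['B'] left=[] right=['J', 'Z'] parent=F
Step 2 (down 0): focus=B path=0/0 depth=2 children=['W'] left=[] right=[] parent=K
Step 3 (up): focus=K path=0 depth=1 children=['B'] left=[] right=['J', 'Z'] parent=F
Step 4 (up): focus=F path=root depth=0 children=['K', 'J', 'Z'] (at root)
Step 5 (down 0): focus=K path=0 depth=1 children=['B'] left=[] right=['J', 'Z'] parent=F
Step 6 (right): focus=J path=1 depth=1 children=['A'] left=['K'] right=['Z'] parent=F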